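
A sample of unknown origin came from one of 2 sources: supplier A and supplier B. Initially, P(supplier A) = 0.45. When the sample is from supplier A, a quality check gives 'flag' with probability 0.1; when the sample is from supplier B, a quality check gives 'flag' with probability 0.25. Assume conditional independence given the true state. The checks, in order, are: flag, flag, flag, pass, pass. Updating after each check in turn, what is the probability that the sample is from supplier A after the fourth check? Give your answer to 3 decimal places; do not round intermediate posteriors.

After 'flag': P(supplier A) = 0.1·0.4500 / (0.1·0.4500 + 0.25·0.5500) ≈ 0.2466
After 'flag': P(supplier A) = 0.1·0.2466 / (0.1·0.2466 + 0.25·0.7534) ≈ 0.1158
After 'flag': P(supplier A) = 0.1·0.1158 / (0.1·0.1158 + 0.25·0.8842) ≈ 0.0498
After 'pass': P(supplier A) = 0.9·0.0498 / (0.9·0.0498 + 0.75·0.9502) ≈ 0.0591

0.059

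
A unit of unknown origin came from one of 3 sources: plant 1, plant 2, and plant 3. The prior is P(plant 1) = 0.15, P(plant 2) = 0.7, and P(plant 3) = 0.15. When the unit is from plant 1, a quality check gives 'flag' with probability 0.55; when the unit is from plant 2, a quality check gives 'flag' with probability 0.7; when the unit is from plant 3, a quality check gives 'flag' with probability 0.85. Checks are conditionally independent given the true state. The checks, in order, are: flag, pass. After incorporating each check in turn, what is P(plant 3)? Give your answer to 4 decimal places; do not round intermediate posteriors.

0.0941

After 'flag': normaliser = 0.55·0.1500 + 0.7·0.7000 + 0.85·0.1500; P(plant 1) ≈ 0.1179, P(plant 2) ≈ 0.7000, P(plant 3) ≈ 0.1821
After 'pass': normaliser = 0.45·0.1179 + 0.3·0.7000 + 0.15·0.1821; P(plant 1) ≈ 0.1827, P(plant 2) ≈ 0.7232, P(plant 3) ≈ 0.0941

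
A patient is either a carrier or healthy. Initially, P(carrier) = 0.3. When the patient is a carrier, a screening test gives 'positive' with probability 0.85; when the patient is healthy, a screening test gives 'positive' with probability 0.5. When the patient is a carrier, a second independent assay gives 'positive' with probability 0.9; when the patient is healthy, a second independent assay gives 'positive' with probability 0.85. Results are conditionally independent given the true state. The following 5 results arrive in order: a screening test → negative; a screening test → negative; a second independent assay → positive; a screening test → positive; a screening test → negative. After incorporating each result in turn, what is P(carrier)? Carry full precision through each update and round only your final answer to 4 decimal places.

0.0204

After a screening test='negative': P(carrier) = 0.15·0.3000 / (0.15·0.3000 + 0.5·0.7000) ≈ 0.1139
After a screening test='negative': P(carrier) = 0.15·0.1139 / (0.15·0.1139 + 0.5·0.8861) ≈ 0.0371
After a second independent assay='positive': P(carrier) = 0.9·0.0371 / (0.9·0.0371 + 0.85·0.9629) ≈ 0.0392
After a screening test='positive': P(carrier) = 0.85·0.0392 / (0.85·0.0392 + 0.5·0.9608) ≈ 0.0649
After a screening test='negative': P(carrier) = 0.15·0.0649 / (0.15·0.0649 + 0.5·0.9351) ≈ 0.0204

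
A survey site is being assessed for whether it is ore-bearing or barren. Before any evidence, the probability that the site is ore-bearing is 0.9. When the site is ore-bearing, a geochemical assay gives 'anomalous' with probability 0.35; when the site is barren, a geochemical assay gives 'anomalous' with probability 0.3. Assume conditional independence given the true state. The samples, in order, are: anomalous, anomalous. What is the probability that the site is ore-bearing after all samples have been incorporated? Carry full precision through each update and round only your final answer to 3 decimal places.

0.925

Each posterior becomes the prior for the next update.
After 'anomalous': P(ore) = 0.35·0.9000 / (0.35·0.9000 + 0.3·0.1000) ≈ 0.9130
After 'anomalous': P(ore) = 0.35·0.9130 / (0.35·0.9130 + 0.3·0.0870) ≈ 0.9245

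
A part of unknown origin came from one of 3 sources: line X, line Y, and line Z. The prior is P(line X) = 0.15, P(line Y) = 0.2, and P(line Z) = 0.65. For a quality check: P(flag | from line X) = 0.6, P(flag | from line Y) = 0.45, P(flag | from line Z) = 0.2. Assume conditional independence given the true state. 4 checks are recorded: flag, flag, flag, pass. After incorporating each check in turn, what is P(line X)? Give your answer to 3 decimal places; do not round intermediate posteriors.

0.477

After 'flag': normaliser = 0.6·0.1500 + 0.45·0.2000 + 0.2·0.6500; P(line X) ≈ 0.2903, P(line Y) ≈ 0.2903, P(line Z) ≈ 0.4194
After 'flag': normaliser = 0.6·0.2903 + 0.45·0.2903 + 0.2·0.4194; P(line X) ≈ 0.4481, P(line Y) ≈ 0.3361, P(line Z) ≈ 0.2158
After 'flag': normaliser = 0.6·0.4481 + 0.45·0.3361 + 0.2·0.2158; P(line X) ≈ 0.5804, P(line Y) ≈ 0.3265, P(line Z) ≈ 0.0931
After 'pass': normaliser = 0.4·0.5804 + 0.55·0.3265 + 0.8·0.0931; P(line X) ≈ 0.4775, P(line Y) ≈ 0.3693, P(line Z) ≈ 0.1533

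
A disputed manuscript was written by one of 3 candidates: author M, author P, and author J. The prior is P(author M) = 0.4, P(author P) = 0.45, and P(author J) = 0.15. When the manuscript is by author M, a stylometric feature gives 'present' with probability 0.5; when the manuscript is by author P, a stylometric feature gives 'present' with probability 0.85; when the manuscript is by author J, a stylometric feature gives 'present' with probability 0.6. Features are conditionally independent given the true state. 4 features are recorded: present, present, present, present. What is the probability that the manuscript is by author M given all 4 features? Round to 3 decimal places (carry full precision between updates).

0.089

After 'present': normaliser = 0.5·0.4000 + 0.85·0.4500 + 0.6·0.1500; P(author M) ≈ 0.2974, P(author P) ≈ 0.5688, P(author J) ≈ 0.1338
After 'present': normaliser = 0.5·0.2974 + 0.85·0.5688 + 0.6·0.1338; P(author M) ≈ 0.2087, P(author P) ≈ 0.6786, P(author J) ≈ 0.1127
After 'present': normaliser = 0.5·0.2087 + 0.85·0.6786 + 0.6·0.1127; P(author M) ≈ 0.1394, P(author P) ≈ 0.7703, P(author J) ≈ 0.0903
After 'present': normaliser = 0.5·0.1394 + 0.85·0.7703 + 0.6·0.0903; P(author M) ≈ 0.0895, P(author P) ≈ 0.8409, P(author J) ≈ 0.0696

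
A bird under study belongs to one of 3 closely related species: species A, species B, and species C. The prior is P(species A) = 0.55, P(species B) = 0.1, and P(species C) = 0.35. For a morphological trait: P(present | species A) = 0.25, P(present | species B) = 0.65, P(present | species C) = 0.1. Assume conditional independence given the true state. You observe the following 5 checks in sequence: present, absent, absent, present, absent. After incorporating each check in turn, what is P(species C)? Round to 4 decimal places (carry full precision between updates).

0.1353

After 'present': normaliser = 0.25·0.5500 + 0.65·0.1000 + 0.1·0.3500; P(species A) ≈ 0.5789, P(species B) ≈ 0.2737, P(species C) ≈ 0.1474
After 'absent': normaliser = 0.75·0.5789 + 0.35·0.2737 + 0.9·0.1474; P(species A) ≈ 0.6553, P(species B) ≈ 0.1446, P(species C) ≈ 0.2002
After 'absent': normaliser = 0.75·0.6553 + 0.35·0.1446 + 0.9·0.2002; P(species A) ≈ 0.6805, P(species B) ≈ 0.0701, P(species C) ≈ 0.2494
After 'present': normaliser = 0.25·0.6805 + 0.65·0.0701 + 0.1·0.2494; P(species A) ≈ 0.7071, P(species B) ≈ 0.1893, P(species C) ≈ 0.1037
After 'absent': normaliser = 0.75·0.7071 + 0.35·0.1893 + 0.9·0.1037; P(species A) ≈ 0.7687, P(species B) ≈ 0.0960, P(species C) ≈ 0.1353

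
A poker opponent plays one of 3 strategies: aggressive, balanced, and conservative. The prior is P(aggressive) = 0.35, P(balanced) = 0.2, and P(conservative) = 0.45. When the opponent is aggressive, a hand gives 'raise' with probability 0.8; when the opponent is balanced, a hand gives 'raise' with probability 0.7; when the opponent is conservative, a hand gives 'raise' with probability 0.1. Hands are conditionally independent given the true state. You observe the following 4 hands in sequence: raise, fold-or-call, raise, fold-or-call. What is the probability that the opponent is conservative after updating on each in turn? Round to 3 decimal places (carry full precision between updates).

0.170

Each posterior becomes the prior for the next update.
After 'raise': normaliser = 0.8·0.3500 + 0.7·0.2000 + 0.1·0.4500; P(aggressive) ≈ 0.6022, P(balanced) ≈ 0.3011, P(conservative) ≈ 0.0968
After 'fold-or-call': normaliser = 0.2·0.6022 + 0.3·0.3011 + 0.9·0.0968; P(aggressive) ≈ 0.4043, P(balanced) ≈ 0.3032, P(conservative) ≈ 0.2924
After 'raise': normaliser = 0.8·0.4043 + 0.7·0.3032 + 0.1·0.2924; P(aggressive) ≈ 0.5725, P(balanced) ≈ 0.3757, P(conservative) ≈ 0.0518
After 'fold-or-call': normaliser = 0.2·0.5725 + 0.3·0.3757 + 0.9·0.0518; P(aggressive) ≈ 0.4182, P(balanced) ≈ 0.4117, P(conservative) ≈ 0.1701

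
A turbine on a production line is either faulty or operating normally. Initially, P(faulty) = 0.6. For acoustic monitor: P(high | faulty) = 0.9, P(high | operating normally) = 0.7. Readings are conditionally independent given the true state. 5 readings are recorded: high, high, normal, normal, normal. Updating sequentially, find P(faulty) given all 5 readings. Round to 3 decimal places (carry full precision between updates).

Each posterior becomes the prior for the next update.
After 'high': P(faulty) = 0.9·0.6000 / (0.9·0.6000 + 0.7·0.4000) ≈ 0.6585
After 'high': P(faulty) = 0.9·0.6585 / (0.9·0.6585 + 0.7·0.3415) ≈ 0.7126
After 'normal': P(faulty) = 0.1·0.7126 / (0.1·0.7126 + 0.3·0.2874) ≈ 0.4525
After 'normal': P(faulty) = 0.1·0.4525 / (0.1·0.4525 + 0.3·0.5475) ≈ 0.2160
After 'normal': P(faulty) = 0.1·0.2160 / (0.1·0.2160 + 0.3·0.7840) ≈ 0.0841

0.084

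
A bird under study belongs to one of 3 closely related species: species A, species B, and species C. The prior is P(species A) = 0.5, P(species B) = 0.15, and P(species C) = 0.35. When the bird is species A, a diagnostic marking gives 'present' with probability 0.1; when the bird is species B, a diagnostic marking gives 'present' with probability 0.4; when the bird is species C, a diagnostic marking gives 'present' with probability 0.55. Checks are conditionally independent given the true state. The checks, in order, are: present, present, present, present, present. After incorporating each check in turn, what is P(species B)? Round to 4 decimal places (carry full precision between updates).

After 'present': normaliser = 0.1·0.5000 + 0.4·0.1500 + 0.55·0.3500; P(species A) ≈ 0.1653, P(species B) ≈ 0.1983, P(species C) ≈ 0.6364
After 'present': normaliser = 0.1·0.1653 + 0.4·0.1983 + 0.55·0.6364; P(species A) ≈ 0.0371, P(species B) ≈ 0.1779, P(species C) ≈ 0.7850
After 'present': normaliser = 0.1·0.0371 + 0.4·0.1779 + 0.55·0.7850; P(species A) ≈ 0.0073, P(species B) ≈ 0.1405, P(species C) ≈ 0.8522
After 'present': normaliser = 0.1·0.0073 + 0.4·0.1405 + 0.55·0.8522; P(species A) ≈ 0.0014, P(species B) ≈ 0.1069, P(species C) ≈ 0.8917
After 'present': normaliser = 0.1·0.0014 + 0.4·0.1069 + 0.55·0.8917; P(species A) ≈ 0.0003, P(species B) ≈ 0.0802, P(species C) ≈ 0.9196

0.0802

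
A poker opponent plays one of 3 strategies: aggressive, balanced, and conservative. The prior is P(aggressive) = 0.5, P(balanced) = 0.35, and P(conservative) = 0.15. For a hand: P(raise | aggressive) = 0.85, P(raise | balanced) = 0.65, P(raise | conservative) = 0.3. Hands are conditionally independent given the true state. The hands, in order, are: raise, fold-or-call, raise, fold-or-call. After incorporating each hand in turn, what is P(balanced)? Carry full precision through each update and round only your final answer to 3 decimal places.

0.551

Apply Bayes' rule sequentially, carrying P(balanced) forward.
After 'raise': normaliser = 0.85·0.5000 + 0.65·0.3500 + 0.3·0.1500; P(aggressive) ≈ 0.6093, P(balanced) ≈ 0.3262, P(conservative) ≈ 0.0645
After 'fold-or-call': normaliser = 0.15·0.6093 + 0.35·0.3262 + 0.7·0.0645; P(aggressive) ≈ 0.3645, P(balanced) ≈ 0.4553, P(conservative) ≈ 0.1801
After 'raise': normaliser = 0.85·0.3645 + 0.65·0.4553 + 0.3·0.1801; P(aggressive) ≈ 0.4696, P(balanced) ≈ 0.4485, P(conservative) ≈ 0.0819
After 'fold-or-call': normaliser = 0.15·0.4696 + 0.35·0.4485 + 0.7·0.0819; P(aggressive) ≈ 0.2474, P(balanced) ≈ 0.5513, P(conservative) ≈ 0.2013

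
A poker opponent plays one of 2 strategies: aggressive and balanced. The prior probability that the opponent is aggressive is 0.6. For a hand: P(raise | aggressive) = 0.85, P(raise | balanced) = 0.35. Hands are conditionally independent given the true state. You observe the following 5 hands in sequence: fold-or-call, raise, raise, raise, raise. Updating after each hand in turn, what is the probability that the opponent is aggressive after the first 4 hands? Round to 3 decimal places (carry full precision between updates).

0.832

After 'fold-or-call': P(aggressive) = 0.15·0.6000 / (0.15·0.6000 + 0.65·0.4000) ≈ 0.2571
After 'raise': P(aggressive) = 0.85·0.2571 / (0.85·0.2571 + 0.35·0.7429) ≈ 0.4567
After 'raise': P(aggressive) = 0.85·0.4567 / (0.85·0.4567 + 0.35·0.5433) ≈ 0.6712
After 'raise': P(aggressive) = 0.85·0.6712 / (0.85·0.6712 + 0.35·0.3288) ≈ 0.8322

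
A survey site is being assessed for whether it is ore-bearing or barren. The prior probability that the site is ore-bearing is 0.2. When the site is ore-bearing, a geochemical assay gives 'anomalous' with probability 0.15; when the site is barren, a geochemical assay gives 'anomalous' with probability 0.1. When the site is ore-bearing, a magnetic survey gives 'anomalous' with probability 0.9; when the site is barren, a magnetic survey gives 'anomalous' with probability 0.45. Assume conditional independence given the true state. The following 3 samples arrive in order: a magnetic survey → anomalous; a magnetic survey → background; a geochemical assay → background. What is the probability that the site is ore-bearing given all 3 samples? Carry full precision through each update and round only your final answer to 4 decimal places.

After a magnetic survey='anomalous': P(ore) = 0.9·0.2000 / (0.9·0.2000 + 0.45·0.8000) ≈ 0.3333
After a magnetic survey='background': P(ore) = 0.1·0.3333 / (0.1·0.3333 + 0.55·0.6667) ≈ 0.0833
After a geochemical assay='background': P(ore) = 0.85·0.0833 / (0.85·0.0833 + 0.9·0.9167) ≈ 0.0791

0.0791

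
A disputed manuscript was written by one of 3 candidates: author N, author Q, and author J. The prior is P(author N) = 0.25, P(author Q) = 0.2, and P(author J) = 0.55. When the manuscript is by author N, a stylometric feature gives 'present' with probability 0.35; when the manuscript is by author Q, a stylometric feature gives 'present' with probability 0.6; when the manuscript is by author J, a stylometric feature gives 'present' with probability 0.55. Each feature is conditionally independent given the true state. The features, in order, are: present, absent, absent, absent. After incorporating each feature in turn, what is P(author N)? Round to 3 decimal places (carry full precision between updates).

0.405

After 'present': normaliser = 0.35·0.2500 + 0.6·0.2000 + 0.55·0.5500; P(author N) ≈ 0.1716, P(author Q) ≈ 0.2353, P(author J) ≈ 0.5931
After 'absent': normaliser = 0.65·0.1716 + 0.4·0.2353 + 0.45·0.5931; P(author N) ≈ 0.2360, P(author Q) ≈ 0.1992, P(author J) ≈ 0.5648
After 'absent': normaliser = 0.65·0.2360 + 0.4·0.1992 + 0.45·0.5648; P(author N) ≈ 0.3148, P(author Q) ≈ 0.1635, P(author J) ≈ 0.5217
After 'absent': normaliser = 0.65·0.3148 + 0.4·0.1635 + 0.45·0.5217; P(author N) ≈ 0.4054, P(author Q) ≈ 0.1296, P(author J) ≈ 0.4650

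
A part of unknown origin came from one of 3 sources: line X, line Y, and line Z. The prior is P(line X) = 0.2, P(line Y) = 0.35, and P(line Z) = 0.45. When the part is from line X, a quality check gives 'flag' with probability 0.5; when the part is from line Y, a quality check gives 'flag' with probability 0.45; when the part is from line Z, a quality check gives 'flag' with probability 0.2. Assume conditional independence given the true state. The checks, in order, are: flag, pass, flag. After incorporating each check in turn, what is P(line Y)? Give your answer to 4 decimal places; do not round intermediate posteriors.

After 'flag': normaliser = 0.5·0.2000 + 0.45·0.3500 + 0.2·0.4500; P(line X) ≈ 0.2878, P(line Y) ≈ 0.4532, P(line Z) ≈ 0.2590
After 'pass': normaliser = 0.5·0.2878 + 0.55·0.4532 + 0.8·0.2590; P(line X) ≈ 0.2397, P(line Y) ≈ 0.4152, P(line Z) ≈ 0.3451
After 'flag': normaliser = 0.5·0.2397 + 0.45·0.4152 + 0.2·0.3451; P(line X) ≈ 0.3190, P(line Y) ≈ 0.4973, P(line Z) ≈ 0.1837

0.4973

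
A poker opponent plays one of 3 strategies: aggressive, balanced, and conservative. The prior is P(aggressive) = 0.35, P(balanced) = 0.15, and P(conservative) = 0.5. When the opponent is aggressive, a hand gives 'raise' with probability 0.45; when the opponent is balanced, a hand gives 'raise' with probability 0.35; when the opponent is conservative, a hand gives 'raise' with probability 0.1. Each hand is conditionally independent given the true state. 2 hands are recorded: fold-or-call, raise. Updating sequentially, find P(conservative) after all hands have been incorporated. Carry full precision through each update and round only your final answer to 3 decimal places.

After 'fold-or-call': normaliser = 0.55·0.3500 + 0.65·0.1500 + 0.9·0.5000; P(aggressive) ≈ 0.2601, P(balanced) ≈ 0.1318, P(conservative) ≈ 0.6081
After 'raise': normaliser = 0.45·0.2601 + 0.35·0.1318 + 0.1·0.6081; P(aggressive) ≈ 0.5226, P(balanced) ≈ 0.2059, P(conservative) ≈ 0.2715

0.271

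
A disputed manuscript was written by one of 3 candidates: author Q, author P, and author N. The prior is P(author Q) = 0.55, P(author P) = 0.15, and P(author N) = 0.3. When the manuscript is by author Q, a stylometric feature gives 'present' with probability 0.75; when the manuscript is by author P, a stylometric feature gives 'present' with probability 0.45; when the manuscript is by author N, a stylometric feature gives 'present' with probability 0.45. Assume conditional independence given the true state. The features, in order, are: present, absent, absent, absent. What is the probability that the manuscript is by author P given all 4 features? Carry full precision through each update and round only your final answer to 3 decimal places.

After 'present': normaliser = 0.75·0.5500 + 0.45·0.1500 + 0.45·0.3000; P(author Q) ≈ 0.6707, P(author P) ≈ 0.1098, P(author N) ≈ 0.2195
After 'absent': normaliser = 0.25·0.6707 + 0.55·0.1098 + 0.55·0.2195; P(author Q) ≈ 0.4808, P(author P) ≈ 0.1731, P(author N) ≈ 0.3462
After 'absent': normaliser = 0.25·0.4808 + 0.55·0.1731 + 0.55·0.3462; P(author Q) ≈ 0.2962, P(author P) ≈ 0.2346, P(author N) ≈ 0.4692
After 'absent': normaliser = 0.25·0.2962 + 0.55·0.2346 + 0.55·0.4692; P(author Q) ≈ 0.1606, P(author P) ≈ 0.2798, P(author N) ≈ 0.5596

0.280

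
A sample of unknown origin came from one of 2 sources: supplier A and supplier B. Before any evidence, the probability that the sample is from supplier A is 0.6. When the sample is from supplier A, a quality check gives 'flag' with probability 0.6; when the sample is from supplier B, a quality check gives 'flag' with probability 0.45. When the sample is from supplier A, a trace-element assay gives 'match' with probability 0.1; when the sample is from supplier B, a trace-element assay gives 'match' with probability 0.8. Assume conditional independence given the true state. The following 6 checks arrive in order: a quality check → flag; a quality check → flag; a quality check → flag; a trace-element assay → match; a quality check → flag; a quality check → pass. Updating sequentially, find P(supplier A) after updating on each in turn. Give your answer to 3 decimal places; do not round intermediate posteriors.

After a quality check='flag': P(supplier A) = 0.6·0.6000 / (0.6·0.6000 + 0.45·0.4000) ≈ 0.6667
After a quality check='flag': P(supplier A) = 0.6·0.6667 / (0.6·0.6667 + 0.45·0.3333) ≈ 0.7273
After a quality check='flag': P(supplier A) = 0.6·0.7273 / (0.6·0.7273 + 0.45·0.2727) ≈ 0.7805
After a trace-element assay='match': P(supplier A) = 0.1·0.7805 / (0.1·0.7805 + 0.8·0.2195) ≈ 0.3077
After a quality check='flag': P(supplier A) = 0.6·0.3077 / (0.6·0.3077 + 0.45·0.6923) ≈ 0.3721
After a quality check='pass': P(supplier A) = 0.4·0.3721 / (0.4·0.3721 + 0.55·0.6279) ≈ 0.3012

0.301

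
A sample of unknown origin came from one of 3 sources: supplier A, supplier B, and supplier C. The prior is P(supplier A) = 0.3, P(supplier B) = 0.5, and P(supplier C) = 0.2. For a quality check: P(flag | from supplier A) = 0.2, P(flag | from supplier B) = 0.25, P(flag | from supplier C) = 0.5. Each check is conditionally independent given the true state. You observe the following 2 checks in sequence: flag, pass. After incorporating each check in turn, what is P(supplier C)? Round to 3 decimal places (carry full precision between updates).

0.261

Each posterior becomes the prior for the next update.
After 'flag': normaliser = 0.2·0.3000 + 0.25·0.5000 + 0.5·0.2000; P(supplier A) ≈ 0.2105, P(supplier B) ≈ 0.4386, P(supplier C) ≈ 0.3509
After 'pass': normaliser = 0.8·0.2105 + 0.75·0.4386 + 0.5·0.3509; P(supplier A) ≈ 0.2503, P(supplier B) ≈ 0.4889, P(supplier C) ≈ 0.2608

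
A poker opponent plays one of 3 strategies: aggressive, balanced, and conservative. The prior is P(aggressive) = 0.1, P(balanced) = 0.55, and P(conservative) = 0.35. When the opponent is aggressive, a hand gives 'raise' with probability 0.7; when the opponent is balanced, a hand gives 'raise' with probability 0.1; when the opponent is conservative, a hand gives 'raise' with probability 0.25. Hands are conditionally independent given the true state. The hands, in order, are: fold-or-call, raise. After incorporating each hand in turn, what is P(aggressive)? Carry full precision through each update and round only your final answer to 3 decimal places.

0.154

After 'fold-or-call': normaliser = 0.3·0.1000 + 0.9·0.5500 + 0.75·0.3500; P(aggressive) ≈ 0.0381, P(balanced) ≈ 0.6286, P(conservative) ≈ 0.3333
After 'raise': normaliser = 0.7·0.0381 + 0.1·0.6286 + 0.25·0.3333; P(aggressive) ≈ 0.1543, P(balanced) ≈ 0.3636, P(conservative) ≈ 0.4821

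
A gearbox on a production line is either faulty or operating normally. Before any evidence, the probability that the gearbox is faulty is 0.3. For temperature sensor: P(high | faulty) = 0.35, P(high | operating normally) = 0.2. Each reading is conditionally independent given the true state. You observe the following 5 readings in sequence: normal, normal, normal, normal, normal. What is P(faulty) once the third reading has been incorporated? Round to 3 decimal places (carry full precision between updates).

0.187

Each posterior becomes the prior for the next update.
After 'normal': P(faulty) = 0.65·0.3000 / (0.65·0.3000 + 0.8·0.7000) ≈ 0.2583
After 'normal': P(faulty) = 0.65·0.2583 / (0.65·0.2583 + 0.8·0.7417) ≈ 0.2205
After 'normal': P(faulty) = 0.65·0.2205 / (0.65·0.2205 + 0.8·0.7795) ≈ 0.1869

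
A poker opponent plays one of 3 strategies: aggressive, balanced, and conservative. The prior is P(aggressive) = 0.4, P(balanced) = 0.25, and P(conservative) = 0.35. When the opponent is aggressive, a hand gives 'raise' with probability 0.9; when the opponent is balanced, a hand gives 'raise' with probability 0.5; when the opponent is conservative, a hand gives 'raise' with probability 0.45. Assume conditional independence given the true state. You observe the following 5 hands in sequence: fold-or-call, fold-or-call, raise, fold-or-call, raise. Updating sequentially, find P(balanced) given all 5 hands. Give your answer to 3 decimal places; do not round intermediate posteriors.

After 'fold-or-call': normaliser = 0.1·0.4000 + 0.5·0.2500 + 0.55·0.3500; P(aggressive) ≈ 0.1119, P(balanced) ≈ 0.3497, P(conservative) ≈ 0.5385
After 'fold-or-call': normaliser = 0.1·0.1119 + 0.5·0.3497 + 0.55·0.5385; P(aggressive) ≈ 0.0232, P(balanced) ≈ 0.3626, P(conservative) ≈ 0.6142
After 'raise': normaliser = 0.9·0.0232 + 0.5·0.3626 + 0.45·0.6142; P(aggressive) ≈ 0.0436, P(balanced) ≈ 0.3788, P(conservative) ≈ 0.5775
After 'fold-or-call': normaliser = 0.1·0.0436 + 0.5·0.3788 + 0.55·0.5775; P(aggressive) ≈ 0.0085, P(balanced) ≈ 0.3704, P(conservative) ≈ 0.6211
After 'raise': normaliser = 0.9·0.0085 + 0.5·0.3704 + 0.45·0.6211; P(aggressive) ≈ 0.0163, P(balanced) ≈ 0.3920, P(conservative) ≈ 0.5917

0.392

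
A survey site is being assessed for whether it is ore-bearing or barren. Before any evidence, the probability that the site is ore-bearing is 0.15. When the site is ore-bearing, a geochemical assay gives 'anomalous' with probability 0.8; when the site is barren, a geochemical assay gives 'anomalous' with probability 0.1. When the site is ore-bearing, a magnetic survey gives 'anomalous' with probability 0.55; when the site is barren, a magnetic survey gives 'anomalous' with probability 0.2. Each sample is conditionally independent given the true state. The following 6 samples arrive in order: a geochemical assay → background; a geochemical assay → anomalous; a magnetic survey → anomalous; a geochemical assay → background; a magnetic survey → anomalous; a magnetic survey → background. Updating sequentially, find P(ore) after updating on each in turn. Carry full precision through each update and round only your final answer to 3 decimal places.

After a geochemical assay='background': P(ore) = 0.2·0.1500 / (0.2·0.1500 + 0.9·0.8500) ≈ 0.0377
After a geochemical assay='anomalous': P(ore) = 0.8·0.0377 / (0.8·0.0377 + 0.1·0.9623) ≈ 0.2388
After a magnetic survey='anomalous': P(ore) = 0.55·0.2388 / (0.55·0.2388 + 0.2·0.7612) ≈ 0.4632
After a geochemical assay='background': P(ore) = 0.2·0.4632 / (0.2·0.4632 + 0.9·0.5368) ≈ 0.1609
After a magnetic survey='anomalous': P(ore) = 0.55·0.1609 / (0.55·0.1609 + 0.2·0.8391) ≈ 0.3452
After a magnetic survey='background': P(ore) = 0.45·0.3452 / (0.45·0.3452 + 0.8·0.6548) ≈ 0.2287

0.229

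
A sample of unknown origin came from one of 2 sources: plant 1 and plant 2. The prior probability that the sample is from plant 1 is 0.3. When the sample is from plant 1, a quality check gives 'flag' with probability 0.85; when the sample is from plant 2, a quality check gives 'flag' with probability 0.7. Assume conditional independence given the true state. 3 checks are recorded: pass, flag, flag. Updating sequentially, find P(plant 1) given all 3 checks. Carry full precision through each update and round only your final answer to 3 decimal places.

After 'pass': P(plant 1) = 0.15·0.3000 / (0.15·0.3000 + 0.3·0.7000) ≈ 0.1765
After 'flag': P(plant 1) = 0.85·0.1765 / (0.85·0.1765 + 0.7·0.8235) ≈ 0.2065
After 'flag': P(plant 1) = 0.85·0.2065 / (0.85·0.2065 + 0.7·0.7935) ≈ 0.2401

0.240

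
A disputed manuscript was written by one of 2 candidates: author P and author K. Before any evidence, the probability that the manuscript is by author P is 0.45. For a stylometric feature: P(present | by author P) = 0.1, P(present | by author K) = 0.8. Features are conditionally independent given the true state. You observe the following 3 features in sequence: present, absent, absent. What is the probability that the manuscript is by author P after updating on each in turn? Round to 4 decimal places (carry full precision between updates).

0.6744

After 'present': P(author P) = 0.1·0.4500 / (0.1·0.4500 + 0.8·0.5500) ≈ 0.0928
After 'absent': P(author P) = 0.9·0.0928 / (0.9·0.0928 + 0.2·0.9072) ≈ 0.3152
After 'absent': P(author P) = 0.9·0.3152 / (0.9·0.3152 + 0.2·0.6848) ≈ 0.6744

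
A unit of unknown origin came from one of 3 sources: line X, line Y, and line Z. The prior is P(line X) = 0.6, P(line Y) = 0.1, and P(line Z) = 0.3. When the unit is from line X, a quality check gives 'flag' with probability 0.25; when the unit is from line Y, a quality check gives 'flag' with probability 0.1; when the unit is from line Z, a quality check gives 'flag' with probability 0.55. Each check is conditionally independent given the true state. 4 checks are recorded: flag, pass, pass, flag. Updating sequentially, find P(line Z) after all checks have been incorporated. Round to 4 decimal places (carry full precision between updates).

0.4562

After 'flag': normaliser = 0.25·0.6000 + 0.1·0.1000 + 0.55·0.3000; P(line X) ≈ 0.4615, P(line Y) ≈ 0.0308, P(line Z) ≈ 0.5077
After 'pass': normaliser = 0.75·0.4615 + 0.9·0.0308 + 0.45·0.5077; P(line X) ≈ 0.5747, P(line Y) ≈ 0.0460, P(line Z) ≈ 0.3793
After 'pass': normaliser = 0.75·0.5747 + 0.9·0.0460 + 0.45·0.3793; P(line X) ≈ 0.6702, P(line Y) ≈ 0.0643, P(line Z) ≈ 0.2654
After 'flag': normaliser = 0.25·0.6702 + 0.1·0.0643 + 0.55·0.2654; P(line X) ≈ 0.5237, P(line Y) ≈ 0.0201, P(line Z) ≈ 0.4562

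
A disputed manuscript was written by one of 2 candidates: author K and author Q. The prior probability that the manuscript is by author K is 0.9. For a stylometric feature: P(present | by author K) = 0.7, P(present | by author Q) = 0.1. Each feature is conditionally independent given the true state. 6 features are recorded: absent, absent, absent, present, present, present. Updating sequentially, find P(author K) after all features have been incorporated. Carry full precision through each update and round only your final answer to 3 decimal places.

0.991

After 'absent': P(author K) = 0.3·0.9000 / (0.3·0.9000 + 0.9·0.1000) ≈ 0.7500
After 'absent': P(author K) = 0.3·0.7500 / (0.3·0.7500 + 0.9·0.2500) ≈ 0.5000
After 'absent': P(author K) = 0.3·0.5000 / (0.3·0.5000 + 0.9·0.5000) ≈ 0.2500
After 'present': P(author K) = 0.7·0.2500 / (0.7·0.2500 + 0.1·0.7500) ≈ 0.7000
After 'present': P(author K) = 0.7·0.7000 / (0.7·0.7000 + 0.1·0.3000) ≈ 0.9423
After 'present': P(author K) = 0.7·0.9423 / (0.7·0.9423 + 0.1·0.0577) ≈ 0.9913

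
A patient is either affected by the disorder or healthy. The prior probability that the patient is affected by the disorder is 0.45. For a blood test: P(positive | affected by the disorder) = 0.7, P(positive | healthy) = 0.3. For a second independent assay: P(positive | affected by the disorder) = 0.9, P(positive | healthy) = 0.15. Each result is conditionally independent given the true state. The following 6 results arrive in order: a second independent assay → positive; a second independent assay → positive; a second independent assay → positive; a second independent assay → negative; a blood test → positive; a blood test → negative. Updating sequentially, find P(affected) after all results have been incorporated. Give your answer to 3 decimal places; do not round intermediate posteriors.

0.954

After a second independent assay='positive': P(affected) = 0.9·0.4500 / (0.9·0.4500 + 0.15·0.5500) ≈ 0.8308
After a second independent assay='positive': P(affected) = 0.9·0.8308 / (0.9·0.8308 + 0.15·0.1692) ≈ 0.9672
After a second independent assay='positive': P(affected) = 0.9·0.9672 / (0.9·0.9672 + 0.15·0.0328) ≈ 0.9944
After a second independent assay='negative': P(affected) = 0.1·0.9944 / (0.1·0.9944 + 0.85·0.0056) ≈ 0.9541
After a blood test='positive': P(affected) = 0.7·0.9541 / (0.7·0.9541 + 0.3·0.0459) ≈ 0.9798
After a blood test='negative': P(affected) = 0.3·0.9798 / (0.3·0.9798 + 0.7·0.0202) ≈ 0.9541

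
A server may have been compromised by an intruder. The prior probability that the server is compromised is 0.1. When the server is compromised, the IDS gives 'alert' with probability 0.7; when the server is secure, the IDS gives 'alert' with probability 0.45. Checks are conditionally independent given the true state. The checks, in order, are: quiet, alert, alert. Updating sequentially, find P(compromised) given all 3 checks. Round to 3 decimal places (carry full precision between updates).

0.128

Each posterior becomes the prior for the next update.
After 'quiet': P(compromised) = 0.3·0.1000 / (0.3·0.1000 + 0.55·0.9000) ≈ 0.0571
After 'alert': P(compromised) = 0.7·0.0571 / (0.7·0.0571 + 0.45·0.9429) ≈ 0.0862
After 'alert': P(compromised) = 0.7·0.0862 / (0.7·0.0862 + 0.45·0.9138) ≈ 0.1279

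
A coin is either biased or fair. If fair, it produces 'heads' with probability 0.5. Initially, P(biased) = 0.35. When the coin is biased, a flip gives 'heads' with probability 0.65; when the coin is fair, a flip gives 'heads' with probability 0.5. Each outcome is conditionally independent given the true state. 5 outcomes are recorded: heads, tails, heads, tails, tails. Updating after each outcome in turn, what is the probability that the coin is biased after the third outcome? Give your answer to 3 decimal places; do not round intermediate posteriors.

0.389

After 'heads': P(biased) = 0.65·0.3500 / (0.65·0.3500 + 0.5·0.6500) ≈ 0.4118
After 'tails': P(biased) = 0.35·0.4118 / (0.35·0.4118 + 0.5·0.5882) ≈ 0.3289
After 'heads': P(biased) = 0.65·0.3289 / (0.65·0.3289 + 0.5·0.6711) ≈ 0.3891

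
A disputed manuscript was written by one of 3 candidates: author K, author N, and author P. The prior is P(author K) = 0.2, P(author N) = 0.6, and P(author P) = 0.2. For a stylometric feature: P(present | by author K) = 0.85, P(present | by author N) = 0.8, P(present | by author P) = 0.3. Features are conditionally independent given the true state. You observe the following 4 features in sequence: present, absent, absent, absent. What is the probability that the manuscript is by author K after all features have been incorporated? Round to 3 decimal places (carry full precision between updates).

0.023

Each posterior becomes the prior for the next update.
After 'present': normaliser = 0.85·0.2000 + 0.8·0.6000 + 0.3·0.2000; P(author K) ≈ 0.2394, P(author N) ≈ 0.6761, P(author P) ≈ 0.0845
After 'absent': normaliser = 0.15·0.2394 + 0.2·0.6761 + 0.7·0.0845; P(author K) ≈ 0.1560, P(author N) ≈ 0.5872, P(author P) ≈ 0.2569
After 'absent': normaliser = 0.15·0.1560 + 0.2·0.5872 + 0.7·0.2569; P(author K) ≈ 0.0730, P(author N) ≈ 0.3662, P(author P) ≈ 0.5608
After 'absent': normaliser = 0.15·0.0730 + 0.2·0.3662 + 0.7·0.5608; P(author K) ≈ 0.0230, P(author N) ≈ 0.1536, P(author P) ≈ 0.8234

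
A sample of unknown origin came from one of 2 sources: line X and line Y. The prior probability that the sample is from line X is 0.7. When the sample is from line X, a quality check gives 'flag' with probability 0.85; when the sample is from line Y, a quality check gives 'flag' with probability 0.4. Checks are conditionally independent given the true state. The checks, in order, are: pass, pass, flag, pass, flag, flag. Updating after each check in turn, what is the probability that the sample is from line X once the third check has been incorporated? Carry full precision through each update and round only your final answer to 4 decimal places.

0.2366

Apply Bayes' rule sequentially, carrying P(line X) forward.
After 'pass': P(line X) = 0.15·0.7000 / (0.15·0.7000 + 0.6·0.3000) ≈ 0.3684
After 'pass': P(line X) = 0.15·0.3684 / (0.15·0.3684 + 0.6·0.6316) ≈ 0.1273
After 'flag': P(line X) = 0.85·0.1273 / (0.85·0.1273 + 0.4·0.8727) ≈ 0.2366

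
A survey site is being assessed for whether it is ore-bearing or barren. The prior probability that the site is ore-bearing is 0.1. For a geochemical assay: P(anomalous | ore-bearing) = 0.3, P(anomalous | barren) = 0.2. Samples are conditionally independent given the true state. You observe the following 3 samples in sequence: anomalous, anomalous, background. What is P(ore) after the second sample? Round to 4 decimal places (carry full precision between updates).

0.2000

After 'anomalous': P(ore) = 0.3·0.1000 / (0.3·0.1000 + 0.2·0.9000) ≈ 0.1429
After 'anomalous': P(ore) = 0.3·0.1429 / (0.3·0.1429 + 0.2·0.8571) ≈ 0.2000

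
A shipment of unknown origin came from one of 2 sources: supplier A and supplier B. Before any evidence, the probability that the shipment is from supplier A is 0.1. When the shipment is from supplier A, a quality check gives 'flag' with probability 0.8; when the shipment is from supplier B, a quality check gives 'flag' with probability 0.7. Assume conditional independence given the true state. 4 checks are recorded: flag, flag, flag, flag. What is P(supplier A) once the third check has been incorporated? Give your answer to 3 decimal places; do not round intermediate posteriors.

0.142

After 'flag': P(supplier A) = 0.8·0.1000 / (0.8·0.1000 + 0.7·0.9000) ≈ 0.1127
After 'flag': P(supplier A) = 0.8·0.1127 / (0.8·0.1127 + 0.7·0.8873) ≈ 0.1267
After 'flag': P(supplier A) = 0.8·0.1267 / (0.8·0.1267 + 0.7·0.8733) ≈ 0.1423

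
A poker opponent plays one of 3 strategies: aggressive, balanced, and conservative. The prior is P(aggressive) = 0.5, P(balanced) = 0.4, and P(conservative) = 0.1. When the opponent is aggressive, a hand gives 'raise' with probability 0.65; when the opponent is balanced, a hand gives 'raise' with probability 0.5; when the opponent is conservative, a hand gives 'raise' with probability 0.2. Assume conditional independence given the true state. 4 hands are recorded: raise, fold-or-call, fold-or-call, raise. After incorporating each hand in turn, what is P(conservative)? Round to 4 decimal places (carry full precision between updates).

0.0479

Apply Bayes' rule sequentially, carrying P(conservative) forward.
After 'raise': normaliser = 0.65·0.5000 + 0.5·0.4000 + 0.2·0.1000; P(aggressive) ≈ 0.5963, P(balanced) ≈ 0.3670, P(conservative) ≈ 0.0367
After 'fold-or-call': normaliser = 0.35·0.5963 + 0.5·0.3670 + 0.8·0.0367; P(aggressive) ≈ 0.4951, P(balanced) ≈ 0.4353, P(conservative) ≈ 0.0696
After 'fold-or-call': normaliser = 0.35·0.4951 + 0.5·0.4353 + 0.8·0.0696; P(aggressive) ≈ 0.3880, P(balanced) ≈ 0.4873, P(conservative) ≈ 0.1247
After 'raise': normaliser = 0.65·0.3880 + 0.5·0.4873 + 0.2·0.1247; P(aggressive) ≈ 0.4843, P(balanced) ≈ 0.4678, P(conservative) ≈ 0.0479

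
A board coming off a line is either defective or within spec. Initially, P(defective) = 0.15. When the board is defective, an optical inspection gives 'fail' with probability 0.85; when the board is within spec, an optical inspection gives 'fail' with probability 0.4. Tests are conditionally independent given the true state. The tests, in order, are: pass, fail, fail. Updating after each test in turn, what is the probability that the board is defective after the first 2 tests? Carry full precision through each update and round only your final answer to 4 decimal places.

0.0857

After 'pass': P(defective) = 0.15·0.1500 / (0.15·0.1500 + 0.6·0.8500) ≈ 0.0423
After 'fail': P(defective) = 0.85·0.0423 / (0.85·0.0423 + 0.4·0.9577) ≈ 0.0857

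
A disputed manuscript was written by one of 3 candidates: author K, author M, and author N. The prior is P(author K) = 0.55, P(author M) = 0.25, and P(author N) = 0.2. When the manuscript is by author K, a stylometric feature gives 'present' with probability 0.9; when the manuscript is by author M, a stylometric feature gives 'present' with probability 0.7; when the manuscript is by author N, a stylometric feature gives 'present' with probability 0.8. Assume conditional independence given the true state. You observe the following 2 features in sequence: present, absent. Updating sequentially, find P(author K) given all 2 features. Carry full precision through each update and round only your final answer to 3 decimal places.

Apply Bayes' rule sequentially, carrying P(author K) forward.
After 'present': normaliser = 0.9·0.5500 + 0.7·0.2500 + 0.8·0.2000; P(author K) ≈ 0.5964, P(author M) ≈ 0.2108, P(author N) ≈ 0.1928
After 'absent': normaliser = 0.1·0.5964 + 0.3·0.2108 + 0.2·0.1928; P(author K) ≈ 0.3694, P(author M) ≈ 0.3918, P(author N) ≈ 0.2388

0.369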